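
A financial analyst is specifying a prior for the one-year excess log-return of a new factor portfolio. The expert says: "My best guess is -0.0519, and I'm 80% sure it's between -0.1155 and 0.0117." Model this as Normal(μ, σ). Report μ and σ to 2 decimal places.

A symmetric 80% interval runs μ ± z·σ with z = 1.282.
Half-width = 0.0636, so σ = 0.0636/1.282 = 0.05.
μ is the stated best guess, -0.05.

μ = -0.05, σ = 0.05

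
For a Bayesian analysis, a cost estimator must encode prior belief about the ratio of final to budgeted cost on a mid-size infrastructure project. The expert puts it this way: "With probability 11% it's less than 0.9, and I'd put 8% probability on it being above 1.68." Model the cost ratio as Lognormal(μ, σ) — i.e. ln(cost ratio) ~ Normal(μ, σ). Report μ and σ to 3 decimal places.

μ ≈ 0.186, σ ≈ 0.237

If T ~ Lognormal(μ,σ) then ln T ~ Normal(μ,σ), so the p-quantile of ln T is μ + z_p·σ.
ln(0.9) = -0.1054 and ln(1.68) = 0.5188; z_{0.11} = -1.227, z_{0.92} = 1.405.
σ = (0.5188 − -0.1054)/(1.405 − (-1.227)) = 0.237.
μ = -0.1054 − (-1.227)·0.237 = 0.186.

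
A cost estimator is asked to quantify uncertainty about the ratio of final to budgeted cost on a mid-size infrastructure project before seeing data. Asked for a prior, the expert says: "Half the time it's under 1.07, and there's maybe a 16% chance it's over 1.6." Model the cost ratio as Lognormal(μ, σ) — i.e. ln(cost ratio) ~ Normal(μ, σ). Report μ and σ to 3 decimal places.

μ ≈ 0.068, σ ≈ 0.405

If T ~ Lognormal(μ,σ) then ln T ~ Normal(μ,σ), so the p-quantile of ln T is μ + z_p·σ.
ln(1.07) = 0.06766 and ln(1.6) = 0.47; z_{0.5} = 0, z_{0.84} = 0.9945.
σ = (0.47 − 0.06766)/(0.9945 − (0)) = 0.405.
μ = 0.06766 − (0)·0.405 = 0.068.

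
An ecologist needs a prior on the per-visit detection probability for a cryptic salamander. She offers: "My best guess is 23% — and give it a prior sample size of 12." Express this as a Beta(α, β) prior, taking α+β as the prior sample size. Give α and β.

Under the effective-sample-size interpretation, Beta(α, β) has prior mean α/(α+β) and prior sample size α+β.
So α+β = 12 and α/(α+β) = 0.23, giving α = 0.23·12 = 2.76 and β = 12 − 2.76 = 9.24.

α = 2.76, β = 9.24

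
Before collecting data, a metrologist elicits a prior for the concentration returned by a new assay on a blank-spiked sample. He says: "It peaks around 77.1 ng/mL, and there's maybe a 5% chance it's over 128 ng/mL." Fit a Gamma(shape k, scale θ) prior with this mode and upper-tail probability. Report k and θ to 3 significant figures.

k ≈ 11.9, θ ≈ 7.09

Gamma(k,θ) with k>1 has mode (k−1)θ, so θ = 77.1/(k−1).
Need P(X < 128) = 0.95 with θ tied to k this way. Start at k = 2, θ = 77.1: P(X<128) ≈ 0.494.
Too low — raise k to concentrate. Iterating converges to k ≈ 11.9.
Then θ = 77.1/(11.9−1) ≈ 7.09.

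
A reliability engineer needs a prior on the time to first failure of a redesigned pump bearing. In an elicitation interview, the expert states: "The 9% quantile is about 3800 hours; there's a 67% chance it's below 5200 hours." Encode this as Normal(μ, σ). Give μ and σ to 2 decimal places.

The p-quantile of Normal(μ,σ) is μ + z_p·σ, with z_{0.09} = -1.341 and z_{0.67} = 0.4399.
Eliminate σ: μ = (z₂·x₁ − z₁·x₂)/(z₂ − z₁) = (0.4399·3800 − (-1.341)·5200)/1.781 = 4854.13.
Then σ = (x₂ − x₁)/(z₂ − z₁) = (5200 − 3800)/1.781 = 786.22.

μ = 4854.13, σ = 786.22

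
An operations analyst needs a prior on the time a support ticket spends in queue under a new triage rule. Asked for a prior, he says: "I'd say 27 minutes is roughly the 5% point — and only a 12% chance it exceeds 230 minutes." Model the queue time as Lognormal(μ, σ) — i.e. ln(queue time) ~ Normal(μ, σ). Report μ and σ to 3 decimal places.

If T ~ Lognormal(μ,σ) then ln T ~ Normal(μ,σ), so the p-quantile of ln T is μ + z_p·σ.
ln(27) = 3.296 and ln(230) = 5.438; z_{0.05} = -1.645, z_{0.88} = 1.175.
σ = (5.438 − 3.296)/(1.175 − (-1.645)) = 0.760.
μ = 3.296 − (-1.645)·0.760 = 4.545.

μ ≈ 4.545, σ ≈ 0.760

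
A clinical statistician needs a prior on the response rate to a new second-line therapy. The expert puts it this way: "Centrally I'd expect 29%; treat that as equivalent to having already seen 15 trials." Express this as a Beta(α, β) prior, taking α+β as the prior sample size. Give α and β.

α = 4.35, β = 10.65

Under the effective-sample-size interpretation, Beta(α, β) has prior mean α/(α+β) and prior sample size α+β.
So α+β = 15 and α/(α+β) = 0.29, giving α = 0.29·15 = 4.35 and β = 15 − 4.35 = 10.65.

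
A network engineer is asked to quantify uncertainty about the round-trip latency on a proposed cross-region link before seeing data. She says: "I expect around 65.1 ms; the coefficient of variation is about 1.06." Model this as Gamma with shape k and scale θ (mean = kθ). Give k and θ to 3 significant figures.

For Gamma(k, scale θ): mean = kθ, variance = kθ², so CV = 1/√k.
CV = 1.06, hence k = 1/CV² = 0.89.
Then θ = mean/k = 65.1/0.89 = 73.1.

k ≈ 0.89, θ ≈ 73.1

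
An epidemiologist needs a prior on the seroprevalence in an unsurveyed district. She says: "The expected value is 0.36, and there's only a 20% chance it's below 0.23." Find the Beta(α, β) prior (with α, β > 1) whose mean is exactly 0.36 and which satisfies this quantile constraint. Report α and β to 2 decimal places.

α ≈ 3.60, β ≈ 6.40

With mean 0.36 fixed, write α = 0.36s, β = 0.64s where s = α+β.
Need P(θ < 0.23) = 0.2 under Beta(0.36s, 0.64s). Normal approximation: (q−m)/√(m(1−m)/s) ≈ z_{0.2} = -0.842, so s ≈ 0.36·0.64·(-0.842)²/(0.23−0.36)² = 9.7.
At s = 9.7: P(θ<0.23) ≈ 0.205. Adjusting to match 0.2 gives s ≈ 10.01.
So α = 0.36·10.01 ≈ 3.60, β = 0.64·10.01 ≈ 6.40.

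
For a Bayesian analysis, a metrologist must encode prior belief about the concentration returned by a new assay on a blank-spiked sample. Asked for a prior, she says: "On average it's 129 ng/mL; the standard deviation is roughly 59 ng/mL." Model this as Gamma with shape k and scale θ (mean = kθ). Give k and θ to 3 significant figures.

k ≈ 4.78, θ ≈ 27

For Gamma(k, scale θ): mean = kθ, variance = kθ², so CV = 1/√k.
CV = SD/mean = 59/129 = 0.4574, hence k = 1/CV² = 4.78.
Then θ = mean/k = 129/4.78 = 27.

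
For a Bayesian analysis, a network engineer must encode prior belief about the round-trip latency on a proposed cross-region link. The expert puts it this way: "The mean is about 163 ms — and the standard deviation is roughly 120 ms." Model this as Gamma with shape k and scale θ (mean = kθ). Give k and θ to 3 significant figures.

k ≈ 1.85, θ ≈ 88.3

For Gamma(k, scale θ): mean = kθ, variance = kθ², so CV = 1/√k.
CV = SD/mean = 120/163 = 0.7362, hence k = 1/CV² = 1.85.
Then θ = mean/k = 163/1.85 = 88.3.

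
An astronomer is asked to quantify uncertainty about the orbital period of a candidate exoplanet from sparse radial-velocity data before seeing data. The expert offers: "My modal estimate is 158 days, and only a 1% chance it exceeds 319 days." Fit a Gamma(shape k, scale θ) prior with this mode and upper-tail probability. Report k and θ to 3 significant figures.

k ≈ 10.9, θ ≈ 15.9

Gamma(k,θ) with k>1 has mode (k−1)θ, so θ = 158/(k−1).
Need P(X < 319) = 0.99 with θ tied to k this way. Start at k = 2, θ = 158: P(X<319) ≈ 0.599.
Too low — raise k to concentrate. Iterating converges to k ≈ 10.9.
Then θ = 158/(10.9−1) ≈ 15.9.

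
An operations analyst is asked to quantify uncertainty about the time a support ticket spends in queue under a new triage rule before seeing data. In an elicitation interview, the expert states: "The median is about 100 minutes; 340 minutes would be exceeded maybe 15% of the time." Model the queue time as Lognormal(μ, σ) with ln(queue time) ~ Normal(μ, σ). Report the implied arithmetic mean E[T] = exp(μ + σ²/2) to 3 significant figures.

If T ~ Lognormal(μ,σ) then ln T ~ Normal(μ,σ), so the p-quantile of ln T is μ + z_p·σ.
ln(100) = 4.605 and ln(340) = 5.829; z_{0.5} = 0, z_{0.85} = 1.036.
σ = (5.829 − 4.605)/(1.036 − (0)) = 1.181.
μ = 4.605 − (0)·1.181 = 4.605.
E[T] = exp(μ + σ²/2) = exp(4.605 + 0.6971) = 201 minutes.

E[T] ≈ 201 minutes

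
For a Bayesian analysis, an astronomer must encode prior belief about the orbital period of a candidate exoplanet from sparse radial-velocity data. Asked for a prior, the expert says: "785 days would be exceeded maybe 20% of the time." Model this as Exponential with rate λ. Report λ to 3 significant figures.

P(T > 785.0) = e^(−λ·785.0) = 0.2, so λ = −ln(0.2)/785.0 = 0.00205.

λ ≈ 0.00205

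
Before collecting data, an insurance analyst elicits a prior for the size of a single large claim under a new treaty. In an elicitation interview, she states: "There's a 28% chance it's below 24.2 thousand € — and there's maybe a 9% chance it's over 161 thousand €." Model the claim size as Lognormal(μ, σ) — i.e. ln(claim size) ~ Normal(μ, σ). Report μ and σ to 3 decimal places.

μ ≈ 3.761, σ ≈ 0.985

If T ~ Lognormal(μ,σ) then ln T ~ Normal(μ,σ), so the p-quantile of ln T is μ + z_p·σ.
ln(24.2) = 3.186 and ln(161) = 5.081; z_{0.28} = -0.5828, z_{0.91} = 1.341.
σ = (5.081 − 3.186)/(1.341 − (-0.5828)) = 0.985.
μ = 3.186 − (-0.5828)·0.985 = 3.761.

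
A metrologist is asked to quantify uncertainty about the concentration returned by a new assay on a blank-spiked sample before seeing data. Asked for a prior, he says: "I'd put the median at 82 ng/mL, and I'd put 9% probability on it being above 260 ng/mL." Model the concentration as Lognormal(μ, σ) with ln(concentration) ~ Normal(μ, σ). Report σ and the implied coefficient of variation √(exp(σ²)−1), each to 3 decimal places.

σ ≈ 0.861, CV ≈ 1.048

If T ~ Lognormal(μ,σ) then ln T ~ Normal(μ,σ), so the p-quantile of ln T is μ + z_p·σ.
ln(82) = 4.407 and ln(260) = 5.561; z_{0.5} = 0, z_{0.91} = 1.341.
σ = (5.561 − 4.407)/(1.341 − (0)) = 0.861.
μ = 4.407 − (0)·0.861 = 4.407.
CV = √(exp(σ²)−1) = √(exp(0.7408)−1) = 1.048.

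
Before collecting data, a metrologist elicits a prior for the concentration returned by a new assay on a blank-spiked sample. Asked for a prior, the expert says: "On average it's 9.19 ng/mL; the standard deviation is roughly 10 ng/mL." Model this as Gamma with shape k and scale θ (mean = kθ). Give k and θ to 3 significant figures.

For Gamma(k, scale θ): mean = kθ, variance = kθ², so CV = 1/√k.
CV = SD/mean = 10/9.19 = 1.088, hence k = 1/CV² = 0.845.
Then θ = mean/k = 9.19/0.845 = 10.9.

k ≈ 0.845, θ ≈ 10.9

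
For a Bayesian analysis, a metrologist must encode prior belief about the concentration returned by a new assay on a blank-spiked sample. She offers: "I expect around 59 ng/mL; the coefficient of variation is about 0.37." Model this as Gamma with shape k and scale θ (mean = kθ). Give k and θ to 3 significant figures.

k ≈ 7.3, θ ≈ 8.08

For Gamma(k, scale θ): mean = kθ, variance = kθ², so CV = 1/√k.
CV = 0.37, hence k = 1/CV² = 7.3.
Then θ = mean/k = 59/7.3 = 8.08.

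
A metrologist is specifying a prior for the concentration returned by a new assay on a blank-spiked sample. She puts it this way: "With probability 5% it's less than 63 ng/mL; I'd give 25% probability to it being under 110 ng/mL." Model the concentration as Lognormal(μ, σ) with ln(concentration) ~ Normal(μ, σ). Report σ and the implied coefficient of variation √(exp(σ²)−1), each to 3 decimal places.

σ ≈ 0.574, CV ≈ 0.625

If T ~ Lognormal(μ,σ) then ln T ~ Normal(μ,σ), so the p-quantile of ln T is μ + z_p·σ.
ln(63) = 4.143 and ln(110) = 4.7; z_{0.05} = -1.645, z_{0.25} = -0.6745.
σ = (4.7 − 4.143)/(-0.6745 − (-1.645)) = 0.574.
μ = 4.143 − (-1.645)·0.574 = 5.088.
CV = √(exp(σ²)−1) = √(exp(0.3299)−1) = 0.625.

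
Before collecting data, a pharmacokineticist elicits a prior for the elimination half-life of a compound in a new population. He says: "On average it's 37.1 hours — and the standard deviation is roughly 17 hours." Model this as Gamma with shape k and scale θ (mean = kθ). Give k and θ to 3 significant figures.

For Gamma(k, scale θ): mean = kθ, variance = kθ², so CV = 1/√k.
CV = SD/mean = 17/37.1 = 0.4582, hence k = 1/CV² = 4.76.
Then θ = mean/k = 37.1/4.76 = 7.79.

k ≈ 4.76, θ ≈ 7.79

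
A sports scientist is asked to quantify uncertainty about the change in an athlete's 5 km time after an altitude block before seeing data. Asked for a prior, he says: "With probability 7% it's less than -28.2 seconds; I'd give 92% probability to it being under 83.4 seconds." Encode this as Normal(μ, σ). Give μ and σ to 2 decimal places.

The p-quantile of Normal(μ,σ) is μ + z_p·σ, with z_{0.07} = -1.476 and z_{0.92} = 1.405.
Eliminate σ: μ = (z₂·x₁ − z₁·x₂)/(z₂ − z₁) = (1.405·-28.2 − (-1.476)·83.4)/2.881 = 28.97.
Then σ = (x₂ − x₁)/(z₂ − z₁) = (83.4 − -28.2)/2.881 = 38.74.

μ = 28.97, σ = 38.74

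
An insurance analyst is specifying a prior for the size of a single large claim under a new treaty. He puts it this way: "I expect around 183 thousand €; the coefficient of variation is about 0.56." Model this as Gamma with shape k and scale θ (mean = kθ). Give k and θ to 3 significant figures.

For Gamma(k, scale θ): mean = kθ, variance = kθ², so CV = 1/√k.
CV = 0.56, hence k = 1/CV² = 3.19.
Then θ = mean/k = 183/3.19 = 57.4.

k ≈ 3.19, θ ≈ 57.4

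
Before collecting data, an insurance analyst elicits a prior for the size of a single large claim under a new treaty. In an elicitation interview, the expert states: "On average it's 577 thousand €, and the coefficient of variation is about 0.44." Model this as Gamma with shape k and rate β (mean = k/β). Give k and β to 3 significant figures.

k ≈ 5.17, β ≈ 0.00895

For Gamma(k, rate β): mean = k/β, variance = k/β², so CV = 1/√k.
CV = 0.44, hence k = 1/CV² = 5.17.
Then β = k/mean = 5.17/577 = 0.00895.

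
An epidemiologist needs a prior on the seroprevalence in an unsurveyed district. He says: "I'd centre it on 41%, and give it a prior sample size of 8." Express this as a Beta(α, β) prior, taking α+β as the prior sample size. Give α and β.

α = 3.28, β = 4.72

Under the effective-sample-size interpretation, Beta(α, β) has prior mean α/(α+β) and prior sample size α+β.
So α+β = 8 and α/(α+β) = 0.41, giving α = 0.41·8 = 3.28 and β = 8 − 3.28 = 4.72.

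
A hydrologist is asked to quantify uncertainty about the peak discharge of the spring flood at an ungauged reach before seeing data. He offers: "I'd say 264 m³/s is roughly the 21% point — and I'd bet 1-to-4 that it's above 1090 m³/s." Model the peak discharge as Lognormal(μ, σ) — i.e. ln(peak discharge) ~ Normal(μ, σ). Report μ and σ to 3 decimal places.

If T ~ Lognormal(μ,σ) then ln T ~ Normal(μ,σ), so the p-quantile of ln T is μ + z_p·σ.
ln(264) = 5.576 and ln(1090) = 6.994; z_{0.21} = -0.8064, z_{0.8} = 0.8416.
σ = (6.994 − 5.576)/(0.8416 − (-0.8064)) = 0.860.
μ = 5.576 − (-0.8064)·0.860 = 6.270.

μ ≈ 6.270, σ ≈ 0.860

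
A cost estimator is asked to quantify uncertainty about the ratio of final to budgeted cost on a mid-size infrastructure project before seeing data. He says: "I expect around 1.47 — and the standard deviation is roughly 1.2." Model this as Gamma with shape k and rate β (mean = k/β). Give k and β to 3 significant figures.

k ≈ 1.5, β ≈ 1.02

For Gamma(k, rate β): mean = k/β, variance = k/β², so CV = 1/√k.
CV = SD/mean = 1.2/1.47 = 0.8163, hence k = 1/CV² = 1.5.
Then β = k/mean = 1.5/1.47 = 1.02.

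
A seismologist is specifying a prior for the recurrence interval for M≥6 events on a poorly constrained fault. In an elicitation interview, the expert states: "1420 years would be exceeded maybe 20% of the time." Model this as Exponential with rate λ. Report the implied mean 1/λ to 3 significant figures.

mean ≈ 882 years

P(T > 1420.0) = e^(−λ·1420.0) = 0.2, so λ = −ln(0.2)/1420.0 = 0.00113.
Mean = 1/λ = 882 years.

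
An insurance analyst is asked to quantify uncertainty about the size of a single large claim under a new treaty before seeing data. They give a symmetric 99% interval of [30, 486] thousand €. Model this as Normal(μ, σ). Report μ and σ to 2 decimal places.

μ = 258.00, σ = 88.52

A symmetric 99% interval runs μ ± z·σ with z = 2.576.
Half-width = 228, so σ = 228/2.576 = 88.52.
μ is the interval midpoint, 258.00.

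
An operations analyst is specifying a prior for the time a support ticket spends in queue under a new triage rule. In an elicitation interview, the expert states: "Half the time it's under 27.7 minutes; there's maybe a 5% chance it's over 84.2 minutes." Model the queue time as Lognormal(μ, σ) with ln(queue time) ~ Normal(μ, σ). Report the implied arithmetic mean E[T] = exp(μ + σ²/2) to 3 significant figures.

E[T] ≈ 34.8 minutes

If T ~ Lognormal(μ,σ) then ln T ~ Normal(μ,σ), so the p-quantile of ln T is μ + z_p·σ.
ln(27.7) = 3.321 and ln(84.2) = 4.433; z_{0.5} = 0, z_{0.95} = 1.645.
σ = (4.433 − 3.321)/(1.645 − (0)) = 0.676.
μ = 3.321 − (0)·0.676 = 3.321.
E[T] = exp(μ + σ²/2) = exp(3.321 + 0.2284) = 34.8 minutes.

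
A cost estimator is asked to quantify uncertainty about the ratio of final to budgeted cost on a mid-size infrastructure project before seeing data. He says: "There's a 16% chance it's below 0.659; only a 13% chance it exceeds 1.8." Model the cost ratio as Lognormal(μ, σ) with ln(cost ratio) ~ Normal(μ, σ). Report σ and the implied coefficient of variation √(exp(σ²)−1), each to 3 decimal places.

If T ~ Lognormal(μ,σ) then ln T ~ Normal(μ,σ), so the p-quantile of ln T is μ + z_p·σ.
ln(0.659) = -0.417 and ln(1.8) = 0.5878; z_{0.16} = -0.9945, z_{0.87} = 1.126.
σ = (0.5878 − -0.417)/(1.126 − (-0.9945)) = 0.474.
μ = -0.417 − (-0.9945)·0.474 = 0.054.
CV = √(exp(σ²)−1) = √(exp(0.2245)−1) = 0.502.

σ ≈ 0.474, CV ≈ 0.502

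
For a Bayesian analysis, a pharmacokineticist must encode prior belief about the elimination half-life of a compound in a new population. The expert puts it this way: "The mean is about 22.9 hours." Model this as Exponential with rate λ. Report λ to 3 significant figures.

Exponential mean = 1/λ, so λ = 1/22.9 = 0.0437.

λ ≈ 0.0437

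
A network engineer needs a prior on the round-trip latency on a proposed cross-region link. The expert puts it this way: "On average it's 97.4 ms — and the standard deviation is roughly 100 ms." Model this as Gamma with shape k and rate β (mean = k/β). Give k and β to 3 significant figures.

k ≈ 0.949, β ≈ 0.00974

For Gamma(k, rate β): mean = k/β, variance = k/β², so CV = 1/√k.
CV = SD/mean = 100/97.4 = 1.027, hence k = 1/CV² = 0.949.
Then β = k/mean = 0.949/97.4 = 0.00974.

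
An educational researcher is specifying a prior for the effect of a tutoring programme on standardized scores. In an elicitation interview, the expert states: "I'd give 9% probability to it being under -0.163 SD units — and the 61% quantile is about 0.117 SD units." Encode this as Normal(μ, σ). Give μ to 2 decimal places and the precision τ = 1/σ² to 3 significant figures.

For Normal(μ,σ), the p-quantile is μ + z_p·σ. Here z_{0.09} = -1.341, z_{0.61} = 0.2793.
So -0.163 = μ − 1.341σ and 0.117 = μ + 0.2793σ.
Subtracting: σ = (0.117 − -0.163)/(0.2793 − (-1.341)) = 0.17.
Then μ = -0.163 − (-1.341)·0.17 = 0.07.
Precision τ = 1/σ² = 1/0.1728² = 33.5.

μ = 0.07, τ = 33.5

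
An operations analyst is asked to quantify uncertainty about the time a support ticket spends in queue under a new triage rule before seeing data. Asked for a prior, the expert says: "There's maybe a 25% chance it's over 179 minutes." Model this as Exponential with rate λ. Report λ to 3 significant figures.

λ ≈ 0.00774

P(T > 179.0) = e^(−λ·179.0) = 0.25, so λ = −ln(0.25)/179.0 = 0.00774.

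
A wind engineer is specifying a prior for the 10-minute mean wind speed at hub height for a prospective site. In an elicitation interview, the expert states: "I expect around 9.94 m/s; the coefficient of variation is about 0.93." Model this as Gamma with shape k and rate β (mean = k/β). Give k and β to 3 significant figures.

For Gamma(k, rate β): mean = k/β, variance = k/β², so CV = 1/√k.
CV = 0.93, hence k = 1/CV² = 1.16.
Then β = k/mean = 1.16/9.94 = 0.116.

k ≈ 1.16, β ≈ 0.116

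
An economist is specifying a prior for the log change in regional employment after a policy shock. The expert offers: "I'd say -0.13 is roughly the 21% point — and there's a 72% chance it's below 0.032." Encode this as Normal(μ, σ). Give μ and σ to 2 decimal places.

For Normal(μ,σ), the p-quantile is μ + z_p·σ. Here z_{0.21} = -0.8064, z_{0.72} = 0.5828.
So -0.13 = μ − 0.8064σ and 0.032 = μ + 0.5828σ.
Subtracting: σ = (0.032 − -0.13)/(0.5828 − (-0.8064)) = 0.12.
Then μ = -0.13 − (-0.8064)·0.12 = -0.04.

μ = -0.04, σ = 0.12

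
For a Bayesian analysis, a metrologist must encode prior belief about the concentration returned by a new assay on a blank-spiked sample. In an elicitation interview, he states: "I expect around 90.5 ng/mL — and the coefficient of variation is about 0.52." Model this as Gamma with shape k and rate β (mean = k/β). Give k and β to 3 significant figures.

For Gamma(k, rate β): mean = k/β, variance = k/β², so CV = 1/√k.
CV = 0.52, hence k = 1/CV² = 3.7.
Then β = k/mean = 3.7/90.5 = 0.0409.

k ≈ 3.7, β ≈ 0.0409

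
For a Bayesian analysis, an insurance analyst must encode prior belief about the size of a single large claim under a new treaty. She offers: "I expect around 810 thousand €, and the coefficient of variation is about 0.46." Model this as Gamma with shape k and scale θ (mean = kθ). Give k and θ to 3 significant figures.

k ≈ 4.73, θ ≈ 171

For Gamma(k, scale θ): mean = kθ, variance = kθ², so CV = 1/√k.
CV = 0.46, hence k = 1/CV² = 4.73.
Then θ = mean/k = 810/4.73 = 171.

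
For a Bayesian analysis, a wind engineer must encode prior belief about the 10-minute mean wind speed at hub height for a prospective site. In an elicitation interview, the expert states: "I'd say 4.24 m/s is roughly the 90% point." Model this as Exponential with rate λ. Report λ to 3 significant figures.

λ ≈ 0.543

P(T < 4.24) = 1 − e^(−λ·4.24) = 0.9, so λ = −ln(1−0.9)/4.24 = −ln(0.1)/4.24 = 0.543.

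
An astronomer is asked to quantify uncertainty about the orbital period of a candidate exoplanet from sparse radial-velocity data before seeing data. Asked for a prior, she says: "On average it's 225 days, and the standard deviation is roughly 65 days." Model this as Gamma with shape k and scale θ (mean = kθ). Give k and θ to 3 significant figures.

For Gamma(k, scale θ): mean = kθ, variance = kθ², so CV = 1/√k.
CV = SD/mean = 65/225 = 0.2889, hence k = 1/CV² = 12.
Then θ = mean/k = 225/12 = 18.8.

k ≈ 12, θ ≈ 18.8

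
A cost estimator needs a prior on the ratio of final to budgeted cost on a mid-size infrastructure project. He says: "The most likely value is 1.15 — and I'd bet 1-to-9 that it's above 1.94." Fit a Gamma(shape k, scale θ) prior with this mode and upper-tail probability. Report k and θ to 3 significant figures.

Gamma(k,θ) with k>1 has mode (k−1)θ, so θ = 1.15/(k−1).
Need P(X < 1.94) = 0.9 with θ tied to k this way. Start at k = 2, θ = 1.15: P(X<1.94) ≈ 0.503.
Too low — raise k to concentrate. Iterating converges to k ≈ 7.92.
Then θ = 1.15/(7.92−1) ≈ 0.166.

k ≈ 7.92, θ ≈ 0.166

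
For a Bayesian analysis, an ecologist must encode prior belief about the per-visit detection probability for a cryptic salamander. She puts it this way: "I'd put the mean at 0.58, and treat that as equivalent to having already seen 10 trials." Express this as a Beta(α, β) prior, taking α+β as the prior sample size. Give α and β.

Under the effective-sample-size interpretation, Beta(α, β) has prior mean α/(α+β) and prior sample size α+β.
So α+β = 10 and α/(α+β) = 0.58, giving α = 0.58·10 = 5.8 and β = 10 − 5.8 = 4.2.

α = 5.8, β = 4.2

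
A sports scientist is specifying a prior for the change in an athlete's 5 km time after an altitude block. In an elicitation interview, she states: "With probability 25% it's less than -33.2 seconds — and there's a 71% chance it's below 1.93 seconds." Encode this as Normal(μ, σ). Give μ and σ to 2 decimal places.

For Normal(μ,σ), the p-quantile is μ + z_p·σ. Here z_{0.25} = -0.6745, z_{0.71} = 0.5534.
So -33.2 = μ − 0.6745σ and 1.93 = μ + 0.5534σ.
Subtracting: σ = (1.93 − -33.2)/(0.5534 − (-0.6745)) = 28.61.
Then μ = -33.2 − (-0.6745)·28.61 = -13.90.

μ = -13.90, σ = 28.61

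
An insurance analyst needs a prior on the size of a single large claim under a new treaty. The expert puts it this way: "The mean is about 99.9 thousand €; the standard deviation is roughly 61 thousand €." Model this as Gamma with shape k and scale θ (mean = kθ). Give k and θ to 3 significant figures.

k ≈ 2.68, θ ≈ 37.2

For Gamma(k, scale θ): mean = kθ, variance = kθ², so CV = 1/√k.
CV = SD/mean = 61/99.9 = 0.6106, hence k = 1/CV² = 2.68.
Then θ = mean/k = 99.9/2.68 = 37.2.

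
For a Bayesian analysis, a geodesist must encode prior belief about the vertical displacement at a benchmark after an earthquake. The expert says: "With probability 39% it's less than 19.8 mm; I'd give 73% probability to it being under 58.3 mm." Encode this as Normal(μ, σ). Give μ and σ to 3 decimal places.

The p-quantile of Normal(μ,σ) is μ + z_p·σ, with z_{0.39} = -0.2793 and z_{0.73} = 0.6128.
Eliminate σ: μ = (z₂·x₁ − z₁·x₂)/(z₂ − z₁) = (0.6128·19.8 − (-0.2793)·58.3)/0.8921 = 31.854.
Then σ = (x₂ − x₁)/(z₂ − z₁) = (58.3 − 19.8)/0.8921 = 43.155.

μ = 31.854, σ = 43.155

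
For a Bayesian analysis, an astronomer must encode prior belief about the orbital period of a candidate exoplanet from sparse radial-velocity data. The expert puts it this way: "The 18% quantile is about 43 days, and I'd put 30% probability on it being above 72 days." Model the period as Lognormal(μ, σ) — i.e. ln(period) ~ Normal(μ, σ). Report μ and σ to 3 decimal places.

If T ~ Lognormal(μ,σ) then ln T ~ Normal(μ,σ), so the p-quantile of ln T is μ + z_p·σ.
ln(43) = 3.761 and ln(72) = 4.277; z_{0.18} = -0.9154, z_{0.7} = 0.5244.
σ = (4.277 − 3.761)/(0.5244 − (-0.9154)) = 0.358.
μ = 3.761 − (-0.9154)·0.358 = 4.089.

μ ≈ 4.089, σ ≈ 0.358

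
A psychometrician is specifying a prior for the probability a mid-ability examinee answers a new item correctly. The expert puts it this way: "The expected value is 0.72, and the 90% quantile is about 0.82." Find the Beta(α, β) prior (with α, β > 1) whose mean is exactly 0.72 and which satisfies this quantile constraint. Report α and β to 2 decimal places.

With mean 0.72 fixed, write α = 0.72s, β = 0.28s where s = α+β.
Need P(θ < 0.82) = 0.9 under Beta(0.72s, 0.28s). Normal approximation: (q−m)/√(m(1−m)/s) ≈ z_{0.9} = 1.28, so s ≈ 0.72·0.28·(1.28)²/(0.82−0.72)² = 33.1.
At s = 33.1: P(θ<0.82) ≈ 0.910. Adjusting to match 0.9 gives s ≈ 30.43.
So α = 0.72·30.43 ≈ 21.91, β = 0.28·30.43 ≈ 8.52.

α ≈ 21.91, β ≈ 8.52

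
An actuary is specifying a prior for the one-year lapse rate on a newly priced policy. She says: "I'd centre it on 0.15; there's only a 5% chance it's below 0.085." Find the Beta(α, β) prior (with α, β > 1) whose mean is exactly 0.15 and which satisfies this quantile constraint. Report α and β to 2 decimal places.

α ≈ 10.00, β ≈ 56.64

With mean 0.15 fixed, write α = 0.15s, β = 0.85s where s = α+β.
Need P(θ < 0.085) = 0.05 under Beta(0.15s, 0.85s). Normal approximation: (q−m)/√(m(1−m)/s) ≈ z_{0.05} = -1.64, so s ≈ 0.15·0.85·(-1.64)²/(0.085−0.15)² = 81.6.
At s = 81.6: P(θ<0.085) ≈ 0.033. Adjusting to match 0.05 gives s ≈ 66.64.
So α = 0.15·66.64 ≈ 10.00, β = 0.85·66.64 ≈ 56.64.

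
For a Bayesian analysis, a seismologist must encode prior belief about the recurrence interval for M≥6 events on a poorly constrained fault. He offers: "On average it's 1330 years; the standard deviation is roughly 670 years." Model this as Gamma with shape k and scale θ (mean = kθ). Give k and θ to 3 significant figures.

k ≈ 3.94, θ ≈ 338

For Gamma(k, scale θ): mean = kθ, variance = kθ², so CV = 1/√k.
CV = SD/mean = 670/1330 = 0.5038, hence k = 1/CV² = 3.94.
Then θ = mean/k = 1330/3.94 = 338.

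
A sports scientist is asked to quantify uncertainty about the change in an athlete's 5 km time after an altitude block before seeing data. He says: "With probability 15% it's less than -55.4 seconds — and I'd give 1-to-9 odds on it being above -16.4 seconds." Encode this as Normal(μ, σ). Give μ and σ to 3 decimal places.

For Normal(μ,σ), the p-quantile is μ + z_p·σ. Here z_{0.15} = -1.036, z_{0.9} = 1.282.
So -55.4 = μ − 1.036σ and -16.4 = μ + 1.282σ.
Subtracting: σ = (-16.4 − -55.4)/(1.282 − (-1.036)) = 16.825.
Then μ = -55.4 − (-1.036)·16.825 = -37.962.

μ = -37.962, σ = 16.825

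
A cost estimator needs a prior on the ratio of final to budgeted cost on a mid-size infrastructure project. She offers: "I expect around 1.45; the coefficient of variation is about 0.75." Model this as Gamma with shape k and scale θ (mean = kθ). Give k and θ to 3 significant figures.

For Gamma(k, scale θ): mean = kθ, variance = kθ², so CV = 1/√k.
CV = 0.75, hence k = 1/CV² = 1.78.
Then θ = mean/k = 1.45/1.78 = 0.816.

k ≈ 1.78, θ ≈ 0.816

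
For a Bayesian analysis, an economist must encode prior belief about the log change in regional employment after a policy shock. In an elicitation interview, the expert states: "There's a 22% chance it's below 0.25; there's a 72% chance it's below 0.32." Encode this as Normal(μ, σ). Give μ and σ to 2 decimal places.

For Normal(μ,σ), the p-quantile is μ + z_p·σ. Here z_{0.22} = -0.7722, z_{0.72} = 0.5828.
So 0.25 = μ − 0.7722σ and 0.32 = μ + 0.5828σ.
Subtracting: σ = (0.32 − 0.25)/(0.5828 − (-0.7722)) = 0.05.
Then μ = 0.25 − (-0.7722)·0.05 = 0.29.

μ = 0.29, σ = 0.05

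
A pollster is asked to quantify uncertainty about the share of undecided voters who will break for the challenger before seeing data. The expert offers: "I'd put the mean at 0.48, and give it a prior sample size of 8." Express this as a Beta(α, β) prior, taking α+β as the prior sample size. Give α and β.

α = 3.84, β = 4.16

Under the effective-sample-size interpretation, Beta(α, β) has prior mean α/(α+β) and prior sample size α+β.
So α+β = 8 and α/(α+β) = 0.48, giving α = 0.48·8 = 3.84 and β = 8 − 3.84 = 4.16.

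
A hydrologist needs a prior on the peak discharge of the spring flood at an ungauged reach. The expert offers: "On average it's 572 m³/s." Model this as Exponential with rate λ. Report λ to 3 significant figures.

λ ≈ 0.00175

Exponential mean = 1/λ, so λ = 1/572.0 = 0.00175.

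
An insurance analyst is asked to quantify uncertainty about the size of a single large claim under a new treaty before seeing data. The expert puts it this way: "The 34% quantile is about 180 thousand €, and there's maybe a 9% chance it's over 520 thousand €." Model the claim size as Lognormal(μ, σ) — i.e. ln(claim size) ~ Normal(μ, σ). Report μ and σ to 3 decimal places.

If T ~ Lognormal(μ,σ) then ln T ~ Normal(μ,σ), so the p-quantile of ln T is μ + z_p·σ.
ln(180) = 5.193 and ln(520) = 6.254; z_{0.34} = -0.4125, z_{0.91} = 1.341.
σ = (6.254 − 5.193)/(1.341 − (-0.4125)) = 0.605.
μ = 5.193 − (-0.4125)·0.605 = 5.443.

μ ≈ 5.443, σ ≈ 0.605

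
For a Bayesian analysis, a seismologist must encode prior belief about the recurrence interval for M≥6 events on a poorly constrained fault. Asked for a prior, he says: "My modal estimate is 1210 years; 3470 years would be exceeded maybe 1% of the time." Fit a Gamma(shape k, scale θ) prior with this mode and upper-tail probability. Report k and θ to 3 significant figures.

k ≈ 5.1, θ ≈ 295

Gamma(k,θ) with k>1 has mode (k−1)θ, so θ = 1210/(k−1).
Need P(X < 3470) = 0.99 with θ tied to k this way. Start at k = 2, θ = 1210: P(X<3470) ≈ 0.780.
Too low — raise k to concentrate. Iterating converges to k ≈ 5.1.
Then θ = 1210/(5.1−1) ≈ 295.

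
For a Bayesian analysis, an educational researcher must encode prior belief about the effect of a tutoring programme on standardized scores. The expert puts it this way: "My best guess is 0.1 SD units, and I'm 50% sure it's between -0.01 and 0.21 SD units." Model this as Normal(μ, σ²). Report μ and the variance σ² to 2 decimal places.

A symmetric 50% interval runs μ ± z·σ with z = 0.6745.
Half-width = 0.11, so σ = 0.11/0.6745 = 0.163 and σ² = 0.03.
μ is the stated best guess, 0.10.

μ = 0.10, σ² = 0.03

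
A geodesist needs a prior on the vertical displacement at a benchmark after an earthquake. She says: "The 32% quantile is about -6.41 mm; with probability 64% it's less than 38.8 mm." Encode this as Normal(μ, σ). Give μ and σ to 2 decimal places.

The p-quantile of Normal(μ,σ) is μ + z_p·σ, with z_{0.32} = -0.4677 and z_{0.64} = 0.3585.
Eliminate σ: μ = (z₂·x₁ − z₁·x₂)/(z₂ − z₁) = (0.3585·-6.41 − (-0.4677)·38.8)/0.8262 = 19.18.
Then σ = (x₂ − x₁)/(z₂ − z₁) = (38.8 − -6.41)/0.8262 = 54.72.

μ = 19.18, σ = 54.72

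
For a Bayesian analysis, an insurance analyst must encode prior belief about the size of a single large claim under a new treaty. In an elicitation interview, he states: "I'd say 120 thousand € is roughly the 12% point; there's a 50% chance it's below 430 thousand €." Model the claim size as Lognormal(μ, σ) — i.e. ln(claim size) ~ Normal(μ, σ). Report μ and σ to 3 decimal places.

If T ~ Lognormal(μ,σ) then ln T ~ Normal(μ,σ), so the p-quantile of ln T is μ + z_p·σ.
ln(120) = 4.787 and ln(430) = 6.064; z_{0.12} = -1.175, z_{0.5} = 0.
σ = (6.064 − 4.787)/(0 − (-1.175)) = 1.086.
μ = 4.787 − (-1.175)·1.086 = 6.064.

μ ≈ 6.064, σ ≈ 1.086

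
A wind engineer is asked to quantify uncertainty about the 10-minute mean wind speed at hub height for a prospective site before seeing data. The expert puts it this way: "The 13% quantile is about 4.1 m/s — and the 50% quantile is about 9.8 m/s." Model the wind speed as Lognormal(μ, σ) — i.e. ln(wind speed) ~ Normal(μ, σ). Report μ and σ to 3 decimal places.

μ ≈ 2.282, σ ≈ 0.774

If T ~ Lognormal(μ,σ) then ln T ~ Normal(μ,σ), so the p-quantile of ln T is μ + z_p·σ.
ln(4.1) = 1.411 and ln(9.8) = 2.282; z_{0.13} = -1.126, z_{0.5} = 0.
σ = (2.282 − 1.411)/(0 − (-1.126)) = 0.774.
μ = 1.411 − (-1.126)·0.774 = 2.282.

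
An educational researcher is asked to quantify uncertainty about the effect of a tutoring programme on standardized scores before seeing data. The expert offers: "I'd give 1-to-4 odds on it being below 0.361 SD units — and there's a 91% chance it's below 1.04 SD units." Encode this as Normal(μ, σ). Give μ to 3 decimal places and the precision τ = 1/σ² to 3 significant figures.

For Normal(μ,σ), the p-quantile is μ + z_p·σ. Here z_{0.2} = -0.8416, z_{0.91} = 1.341.
So 0.361 = μ − 0.8416σ and 1.04 = μ + 1.341σ.
Subtracting: σ = (1.04 − 0.361)/(1.341 − (-0.8416)) = 0.311.
Then μ = 0.361 − (-0.8416)·0.311 = 0.623.
Precision τ = 1/σ² = 1/0.3111² = 10.3.

μ = 0.623, τ = 10.3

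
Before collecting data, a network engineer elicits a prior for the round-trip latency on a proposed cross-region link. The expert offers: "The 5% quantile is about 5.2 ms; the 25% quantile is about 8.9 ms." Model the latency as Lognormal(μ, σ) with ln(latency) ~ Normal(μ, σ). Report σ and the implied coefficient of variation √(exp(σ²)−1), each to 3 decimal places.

If T ~ Lognormal(μ,σ) then ln T ~ Normal(μ,σ), so the p-quantile of ln T is μ + z_p·σ.
ln(5.2) = 1.649 and ln(8.9) = 2.186; z_{0.05} = -1.645, z_{0.25} = -0.6745.
σ = (2.186 − 1.649)/(-0.6745 − (-1.645)) = 0.554.
μ = 1.649 − (-1.645)·0.554 = 2.560.
CV = √(exp(σ²)−1) = √(exp(0.3067)−1) = 0.599.

σ ≈ 0.554, CV ≈ 0.599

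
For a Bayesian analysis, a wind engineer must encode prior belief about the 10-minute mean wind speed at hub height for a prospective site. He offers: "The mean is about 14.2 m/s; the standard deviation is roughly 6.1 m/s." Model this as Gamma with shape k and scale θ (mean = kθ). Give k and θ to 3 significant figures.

k ≈ 5.42, θ ≈ 2.62

For Gamma(k, scale θ): mean = kθ, variance = kθ², so CV = 1/√k.
CV = SD/mean = 6.1/14.2 = 0.4296, hence k = 1/CV² = 5.42.
Then θ = mean/k = 14.2/5.42 = 2.62.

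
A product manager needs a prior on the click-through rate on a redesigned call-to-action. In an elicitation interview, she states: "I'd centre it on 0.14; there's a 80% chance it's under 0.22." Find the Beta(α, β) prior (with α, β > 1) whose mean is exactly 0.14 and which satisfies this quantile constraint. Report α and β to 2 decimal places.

With mean 0.14 fixed, write α = 0.14s, β = 0.86s where s = α+β.
Need P(θ < 0.22) = 0.8 under Beta(0.14s, 0.86s). Normal approximation: (q−m)/√(m(1−m)/s) ≈ z_{0.8} = 0.842, so s ≈ 0.14·0.86·(0.842)²/(0.22−0.14)² = 13.3.
At s = 13.3: P(θ<0.22) ≈ 0.820. Adjusting to match 0.8 gives s ≈ 9.94.
So α = 0.14·9.94 ≈ 1.39, β = 0.86·9.94 ≈ 8.55.

α ≈ 1.39, β ≈ 8.55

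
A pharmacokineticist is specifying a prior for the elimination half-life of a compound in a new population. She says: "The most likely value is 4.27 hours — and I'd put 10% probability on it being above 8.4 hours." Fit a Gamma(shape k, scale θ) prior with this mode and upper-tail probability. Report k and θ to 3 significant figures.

k ≈ 5.18, θ ≈ 1.02

Gamma(k,θ) with k>1 has mode (k−1)θ, so θ = 4.27/(k−1).
Need P(X < 8.4) = 0.9 with θ tied to k this way. Start at k = 2, θ = 4.27: P(X<8.4) ≈ 0.585.
Too low — raise k to concentrate. Iterating converges to k ≈ 5.18.
Then θ = 4.27/(5.18−1) ≈ 1.02.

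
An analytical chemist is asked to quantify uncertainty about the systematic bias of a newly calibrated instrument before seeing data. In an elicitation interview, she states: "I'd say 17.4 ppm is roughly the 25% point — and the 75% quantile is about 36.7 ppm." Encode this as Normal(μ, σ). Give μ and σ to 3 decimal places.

μ = 27.050, σ = 14.307

The p-quantile of Normal(μ,σ) is μ + z_p·σ, with z_{0.25} = -0.6745 and z_{0.75} = 0.6745.
Eliminate σ: μ = (z₂·x₁ − z₁·x₂)/(z₂ − z₁) = (0.6745·17.4 − (-0.6745)·36.7)/1.349 = 27.050.
Then σ = (x₂ − x₁)/(z₂ − z₁) = (36.7 − 17.4)/1.349 = 14.307.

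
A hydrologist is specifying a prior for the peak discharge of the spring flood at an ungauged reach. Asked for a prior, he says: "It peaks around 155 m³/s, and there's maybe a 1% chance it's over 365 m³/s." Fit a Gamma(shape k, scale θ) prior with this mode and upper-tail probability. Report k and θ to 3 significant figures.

k ≈ 7.48, θ ≈ 23.9

Gamma(k,θ) with k>1 has mode (k−1)θ, so θ = 155/(k−1).
Need P(X < 365) = 0.99 with θ tied to k this way. Start at k = 2, θ = 155: P(X<365) ≈ 0.682.
Too low — raise k to concentrate. Iterating converges to k ≈ 7.48.
Then θ = 155/(7.48−1) ≈ 23.9.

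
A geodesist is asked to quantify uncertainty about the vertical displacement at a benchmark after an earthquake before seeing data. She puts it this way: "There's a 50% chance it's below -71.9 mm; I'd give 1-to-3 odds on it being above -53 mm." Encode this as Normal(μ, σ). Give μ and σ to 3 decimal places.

The p-quantile of Normal(μ,σ) is μ + z_p·σ, with z_{0.5} = 0 and z_{0.75} = 0.6745.
Eliminate σ: μ = (z₂·x₁ − z₁·x₂)/(z₂ − z₁) = (0.6745·-71.9 − (0)·-53)/0.6745 = -71.900.
Then σ = (x₂ − x₁)/(z₂ − z₁) = (-53 − -71.9)/0.6745 = 28.021.

μ = -71.900, σ = 28.021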